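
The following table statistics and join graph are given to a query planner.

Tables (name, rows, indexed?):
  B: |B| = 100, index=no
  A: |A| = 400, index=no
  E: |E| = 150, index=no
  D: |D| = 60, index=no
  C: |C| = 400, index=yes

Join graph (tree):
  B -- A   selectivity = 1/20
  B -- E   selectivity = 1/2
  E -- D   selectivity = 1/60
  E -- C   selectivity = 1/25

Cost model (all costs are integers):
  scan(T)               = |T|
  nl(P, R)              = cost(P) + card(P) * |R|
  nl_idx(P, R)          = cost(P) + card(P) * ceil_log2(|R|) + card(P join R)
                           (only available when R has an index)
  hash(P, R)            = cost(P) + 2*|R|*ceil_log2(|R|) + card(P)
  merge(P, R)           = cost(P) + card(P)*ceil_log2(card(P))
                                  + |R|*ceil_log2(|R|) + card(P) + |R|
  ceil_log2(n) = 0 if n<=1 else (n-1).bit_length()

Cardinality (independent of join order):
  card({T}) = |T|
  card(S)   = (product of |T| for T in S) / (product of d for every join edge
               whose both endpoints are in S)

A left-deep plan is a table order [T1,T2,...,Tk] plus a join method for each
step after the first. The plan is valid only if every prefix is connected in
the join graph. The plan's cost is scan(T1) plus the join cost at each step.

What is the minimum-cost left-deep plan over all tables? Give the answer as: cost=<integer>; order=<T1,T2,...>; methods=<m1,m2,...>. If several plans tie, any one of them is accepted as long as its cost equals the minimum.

Selinger DP (subsets sized 1..n):
  {B}: scan cost=100, card=100
  {A}: scan cost=400, card=400
  {E}: scan cost=150, card=150
  {D}: scan cost=60, card=60
  {C}: scan cost=400, card=400
  {AB}: card=2000; try (B,hash)→2200, (A,merge)→4900, (B,merge)→5200, (A,hash)→7400, (A,nl)→40100, (B,nl)→40400; best=2200 via (B,hash)
  {BE}: card=7500; try (B,hash)→1700, (E,merge)→2250, (B,merge)→2300, (E,hash)→2600, (E,nl)→15100, (B,nl)→15150; best=1700 via (B,hash)
  {DE}: card=150; try (D,hash)→1020, (E,merge)→1830, (D,merge)→1920, (E,hash)→2520, (E,nl)→9060, (D,nl)→9150; best=1020 via (D,hash)
  {CE}: card=2400; try (E,hash)→3200, (C,nl_idx)→3900, (C,merge)→5500, (E,merge)→5750, (C,hash)→7500, (C,nl)→60150 …(+1); best=3200 via (E,hash)
  {ABE}: card=150000; try (E,hash)→6600, (A,hash)→16400, (E,merge)→27550, (A,merge)→110700, (E,nl)→302200, (A,nl)→3001700; best=6600 via (E,hash)
  {BDE}: card=7500; try (B,hash)→2570, (B,merge)→3170, (D,hash)→9920, (B,nl)→16020, (D,merge)→107120, (D,nl)→451700; best=2570 via (B,hash)
  {BCE}: card=120000; try (B,hash)→7000, (C,hash)→16400, (B,merge)→35200, (C,merge)→110700, (C,nl_idx)→189200, (B,nl)→243200 …(+1); best=7000 via (B,hash)
  {CDE}: card=2400; try (C,nl_idx)→4770, (D,hash)→6320, (C,merge)→6370, (C,hash)→8370, (D,merge)→34820, (C,nl)→61020 …(+1); best=4770 via (C,nl_idx)
  {ABDE}: card=150000; try (A,hash)→17270, (A,merge)→111570, (D,hash)→157320, (D,merge)→2857020, (A,nl)→3002570, (D,nl)→9006600; best=17270 via (A,hash)
  {ABCE}: card=2400000; try (A,hash)→134200, (C,hash)→163800, (A,merge)→2171000, (C,merge)→2860600, (C,nl_idx)→3756600, (A,nl)→48007000 …(+1); best=134200 via (A,hash)
  {BCDE}: card=120000; try (B,hash)→8570, (C,hash)→17270, (B,merge)→36770, (C,merge)→111570, (D,hash)→127720, (C,nl_idx)→190070 …(+4); best=8570 via (B,hash)
  {ABCDE}: card=2400000; try (A,hash)→135770, (C,hash)→174470, (A,merge)→2172570, (D,hash)→2534920, (C,merge)→2871270, (C,nl_idx)→3767270 …(+4); best=135770 via (A,hash)

cost=135770; order=E,D,C,B,A; methods=hash,nl_idx,hash,hash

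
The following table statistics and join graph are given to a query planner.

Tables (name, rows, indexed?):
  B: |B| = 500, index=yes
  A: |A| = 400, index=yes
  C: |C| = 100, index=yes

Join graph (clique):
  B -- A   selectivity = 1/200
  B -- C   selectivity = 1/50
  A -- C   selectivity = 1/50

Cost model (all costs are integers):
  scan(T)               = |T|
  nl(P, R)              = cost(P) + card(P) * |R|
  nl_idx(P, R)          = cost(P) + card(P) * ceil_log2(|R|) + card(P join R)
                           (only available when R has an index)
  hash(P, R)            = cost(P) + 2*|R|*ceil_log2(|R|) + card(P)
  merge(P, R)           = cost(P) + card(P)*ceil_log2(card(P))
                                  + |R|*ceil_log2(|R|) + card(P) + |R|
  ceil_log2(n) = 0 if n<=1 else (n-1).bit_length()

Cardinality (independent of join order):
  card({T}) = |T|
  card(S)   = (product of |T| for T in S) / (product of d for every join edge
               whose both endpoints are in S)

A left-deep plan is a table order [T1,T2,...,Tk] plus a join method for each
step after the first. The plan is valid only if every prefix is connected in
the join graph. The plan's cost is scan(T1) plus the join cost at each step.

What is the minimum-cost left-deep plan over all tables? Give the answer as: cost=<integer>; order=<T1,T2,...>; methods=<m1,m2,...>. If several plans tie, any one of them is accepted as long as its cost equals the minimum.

cost=7400; order=A,B,C; methods=nl_idx,hash

Selinger DP (subsets sized 1..n):
  {B}: scan cost=500, card=500
  {A}: scan cost=400, card=400
  {C}: scan cost=100, card=100
  {AB}: card=1000; try (B,nl_idx)→5000, (A,nl_idx)→6000, (A,hash)→8200, (B,merge)→9400, (A,merge)→9500, (B,hash)→9800 …(+2); best=5000 via (B,nl_idx)
  {BC}: card=1000; try (B,nl_idx)→2000, (C,hash)→2400, (C,nl_idx)→5000, (B,merge)→5900, (C,merge)→6300, (B,hash)→9200 …(+2); best=2000 via (B,nl_idx)
  {AC}: card=800; try (A,nl_idx)→1800, (C,hash)→2200, (C,nl_idx)→4000, (A,merge)→4900, (C,merge)→5200, (A,hash)→7400 …(+2); best=1800 via (A,nl_idx)
  {ABC}: card=40; try (C,hash)→7400, (B,nl_idx)→9040, (A,hash)→10200, (A,nl_idx)→11040, (B,hash)→11600, (C,nl_idx)→12040 …(+6); best=7400 via (C,hash)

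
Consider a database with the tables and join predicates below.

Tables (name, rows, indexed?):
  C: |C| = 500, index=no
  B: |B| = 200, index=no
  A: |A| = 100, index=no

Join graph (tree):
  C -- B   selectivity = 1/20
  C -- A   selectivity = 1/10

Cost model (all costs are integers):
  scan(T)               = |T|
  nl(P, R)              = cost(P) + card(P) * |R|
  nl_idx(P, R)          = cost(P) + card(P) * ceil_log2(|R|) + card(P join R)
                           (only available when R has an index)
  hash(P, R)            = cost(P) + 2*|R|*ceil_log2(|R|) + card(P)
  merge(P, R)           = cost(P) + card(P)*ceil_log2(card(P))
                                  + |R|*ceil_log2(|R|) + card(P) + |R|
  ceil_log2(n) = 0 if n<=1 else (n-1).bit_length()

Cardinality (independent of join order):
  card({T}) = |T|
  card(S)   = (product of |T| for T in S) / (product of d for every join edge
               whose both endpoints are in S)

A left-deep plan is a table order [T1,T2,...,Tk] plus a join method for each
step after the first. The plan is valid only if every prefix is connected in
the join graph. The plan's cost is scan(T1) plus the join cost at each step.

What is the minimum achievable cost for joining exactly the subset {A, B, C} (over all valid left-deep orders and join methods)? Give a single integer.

Selinger DP over subsets of {A,B,C}:
  {C}: scan cost=500, card=500
  {B}: scan cost=200, card=200
  {A}: scan cost=100, card=100
  {BC}: card=5000; try (B,hash)→4200, (C,merge)→7000, (B,merge)→7300, (C,hash)→9400, (C,nl)→100200, (B,nl)→100500; best=4200 via (B,hash)
  {AC}: card=5000; try (A,hash)→2400, (C,merge)→5900, (A,merge)→6300, (C,hash)→9200, (C,nl)→50100, (A,nl)→50500; best=2400 via (A,hash)
  {ABC}: card=50000; try (B,hash)→10600, (A,hash)→10600, (B,merge)→74200, (A,merge)→75000, (A,nl)→504200, (B,nl)→1002400; best=10600 via (B,hash)

10600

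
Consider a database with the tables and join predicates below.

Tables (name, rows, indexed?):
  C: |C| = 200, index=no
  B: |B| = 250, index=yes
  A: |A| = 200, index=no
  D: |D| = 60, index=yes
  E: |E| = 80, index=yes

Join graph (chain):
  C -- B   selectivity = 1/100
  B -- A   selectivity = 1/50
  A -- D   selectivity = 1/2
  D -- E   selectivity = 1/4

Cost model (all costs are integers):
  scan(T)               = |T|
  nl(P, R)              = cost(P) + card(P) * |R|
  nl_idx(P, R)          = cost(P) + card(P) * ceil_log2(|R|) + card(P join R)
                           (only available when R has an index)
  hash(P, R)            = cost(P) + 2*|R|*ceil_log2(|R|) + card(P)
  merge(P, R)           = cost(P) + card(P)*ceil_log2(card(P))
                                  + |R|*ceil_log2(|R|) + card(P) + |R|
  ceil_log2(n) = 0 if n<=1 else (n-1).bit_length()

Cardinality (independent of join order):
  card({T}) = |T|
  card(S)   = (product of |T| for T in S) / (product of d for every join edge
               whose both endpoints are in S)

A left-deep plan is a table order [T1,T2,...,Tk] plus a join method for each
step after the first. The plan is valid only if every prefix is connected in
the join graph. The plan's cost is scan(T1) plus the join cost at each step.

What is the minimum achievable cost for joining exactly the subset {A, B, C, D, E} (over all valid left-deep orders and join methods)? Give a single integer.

69840

Selinger DP over subsets of {A,B,C,D,E}:
  {C}: scan cost=200, card=200
  {B}: scan cost=250, card=250
  {A}: scan cost=200, card=200
  {D}: scan cost=60, card=60
  {E}: scan cost=80, card=80
  {BC}: card=500; try (B,nl_idx)→2300, (C,hash)→3700, (B,merge)→4250, (C,merge)→4300, (B,hash)→4400, (B,nl)→50200 …(+1); best=2300 via (B,nl_idx)
  {AB}: card=1000; try (B,nl_idx)→2800, (A,hash)→3700, (B,merge)→4250, (A,merge)→4300, (B,hash)→4400, (B,nl)→50200 …(+1); best=2800 via (B,nl_idx)
  {AD}: card=6000; try (D,hash)→1120, (A,merge)→2280, (D,merge)→2420, (A,hash)→3320, (D,nl_idx)→7400, (A,nl)→12060 …(+1); best=1120 via (D,hash)
  {DE}: card=1200; try (D,hash)→880, (E,merge)→1120, (D,merge)→1140, (E,hash)→1240, (E,nl_idx)→1680, (D,nl_idx)→1760 …(+2); best=880 via (D,hash)
  {ABC}: card=2000; try (A,hash)→6000, (C,hash)→7000, (A,merge)→9100, (C,merge)→15600, (A,nl)→102300, (C,nl)→202800; best=6000 via (A,hash)
  {ABD}: card=30000; try (D,hash)→4520, (B,hash)→11120, (D,merge)→14220, (D,nl_idx)→38800, (D,nl)→62800, (B,nl_idx)→79120 …(+2); best=4520 via (D,hash)
  {ADE}: card=120000; try (A,hash)→5280, (E,hash)→8240, (A,merge)→17080, (E,merge)→85760, (E,nl_idx)→163120, (A,nl)→240880 …(+1); best=5280 via (A,hash)
  {ABCD}: card=60000; try (D,hash)→8720, (D,merge)→30420, (C,hash)→37720, (D,nl_idx)→78000, (D,nl)→126000, (C,merge)→486320 …(+1); best=8720 via (D,hash)
  {ABDE}: card=600000; try (E,hash)→35640, (B,hash)→129280, (E,merge)→485160, (E,nl_idx)→814520, (B,nl_idx)→1565280, (B,merge)→2167530 …(+2); best=35640 via (E,hash)
  {ABCDE}: card=1200000; try (E,hash)→69840, (C,hash)→638840, (E,merge)→1029360, (E,nl_idx)→1628720, (E,nl)→4808720, (C,merge)→12637440 …(+1); best=69840 via (E,hash)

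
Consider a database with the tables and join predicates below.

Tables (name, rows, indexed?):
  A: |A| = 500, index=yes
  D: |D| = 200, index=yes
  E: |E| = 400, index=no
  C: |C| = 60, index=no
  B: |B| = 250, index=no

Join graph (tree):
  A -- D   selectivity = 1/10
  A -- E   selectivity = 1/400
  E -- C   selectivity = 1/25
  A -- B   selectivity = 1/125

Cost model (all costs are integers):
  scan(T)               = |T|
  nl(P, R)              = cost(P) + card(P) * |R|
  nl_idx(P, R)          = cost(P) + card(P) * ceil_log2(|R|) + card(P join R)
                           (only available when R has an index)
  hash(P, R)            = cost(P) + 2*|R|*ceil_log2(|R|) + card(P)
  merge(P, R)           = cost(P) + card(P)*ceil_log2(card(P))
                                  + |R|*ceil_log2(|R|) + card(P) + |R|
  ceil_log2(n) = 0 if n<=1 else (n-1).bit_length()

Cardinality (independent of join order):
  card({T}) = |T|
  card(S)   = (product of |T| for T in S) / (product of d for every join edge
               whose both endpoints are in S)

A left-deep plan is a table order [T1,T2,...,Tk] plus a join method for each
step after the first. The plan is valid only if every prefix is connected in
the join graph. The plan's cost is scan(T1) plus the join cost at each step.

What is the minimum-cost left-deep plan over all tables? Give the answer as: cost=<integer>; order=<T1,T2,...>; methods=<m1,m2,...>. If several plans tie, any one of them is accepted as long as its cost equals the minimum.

cost=16320; order=E,A,B,C,D; methods=nl_idx,hash,hash,hash

Selinger DP (subsets sized 1..n):
  {A}: scan cost=500, card=500
  {D}: scan cost=200, card=200
  {E}: scan cost=400, card=400
  {C}: scan cost=60, card=60
  {B}: scan cost=250, card=250
  {AD}: card=10000; try (D,hash)→4200, (A,merge)→7000, (D,merge)→7300, (A,hash)→9400, (A,nl_idx)→12000, (D,nl_idx)→14500 …(+2); best=4200 via (D,hash)
  {AE}: card=500; try (A,nl_idx)→4500, (E,hash)→8200, (A,merge)→9400, (E,merge)→9500, (A,hash)→9800, (A,nl)→200400 …(+1); best=4500 via (A,nl_idx)
  {AB}: card=1000; try (A,nl_idx)→3500, (B,hash)→5000, (A,merge)→7500, (B,merge)→7750, (A,hash)→9500, (A,nl)→125250 …(+1); best=3500 via (A,nl_idx)
  {CE}: card=960; try (C,hash)→1520, (E,merge)→4480, (C,merge)→4820, (E,hash)→7320, (E,nl)→24060, (C,nl)→24400; best=1520 via (C,hash)
  {ADE}: card=10000; try (D,hash)→8200, (D,merge)→11300, (D,nl_idx)→18500, (E,hash)→21400, (D,nl)→104500, (E,merge)→158200 …(+1); best=8200 via (D,hash)
  {ABD}: card=20000; try (D,hash)→7700, (D,merge)→16300, (B,hash)→18200, (D,nl_idx)→31500, (B,merge)→156450, (D,nl)→203500 …(+1); best=7700 via (D,hash)
  {ACE}: card=1200; try (C,hash)→5720, (C,merge)→9920, (A,nl_idx)→11360, (A,hash)→11480, (A,merge)→17080, (C,nl)→34500 …(+1); best=5720 via (C,hash)
  {ABE}: card=1000; try (B,hash)→9000, (E,hash)→11700, (B,merge)→11750, (E,merge)→18500, (B,nl)→129500, (E,nl)→403500; best=9000 via (B,hash)
  {ACDE}: card=24000; try (D,hash)→10120, (C,hash)→18920, (D,merge)→21920, (D,nl_idx)→39320, (C,merge)→158620, (D,nl)→245720 …(+1); best=10120 via (D,hash)
  {ABDE}: card=20000; try (D,hash)→13200, (D,merge)→21800, (B,hash)→22200, (E,hash)→34900, (D,nl_idx)→37000, (B,merge)→160450 …(+4); best=13200 via (D,hash)
  {ABCE}: card=2400; try (C,hash)→10720, (B,hash)→10920, (C,merge)→20420, (B,merge)→22370, (C,nl)→69000, (B,nl)→305720; best=10720 via (C,hash)
  {ABCDE}: card=48000; try (D,hash)→16320, (C,hash)→33920, (B,hash)→38120, (D,merge)→43720, (D,nl_idx)→77920, (C,merge)→333620 …(+4); best=16320 via (D,hash)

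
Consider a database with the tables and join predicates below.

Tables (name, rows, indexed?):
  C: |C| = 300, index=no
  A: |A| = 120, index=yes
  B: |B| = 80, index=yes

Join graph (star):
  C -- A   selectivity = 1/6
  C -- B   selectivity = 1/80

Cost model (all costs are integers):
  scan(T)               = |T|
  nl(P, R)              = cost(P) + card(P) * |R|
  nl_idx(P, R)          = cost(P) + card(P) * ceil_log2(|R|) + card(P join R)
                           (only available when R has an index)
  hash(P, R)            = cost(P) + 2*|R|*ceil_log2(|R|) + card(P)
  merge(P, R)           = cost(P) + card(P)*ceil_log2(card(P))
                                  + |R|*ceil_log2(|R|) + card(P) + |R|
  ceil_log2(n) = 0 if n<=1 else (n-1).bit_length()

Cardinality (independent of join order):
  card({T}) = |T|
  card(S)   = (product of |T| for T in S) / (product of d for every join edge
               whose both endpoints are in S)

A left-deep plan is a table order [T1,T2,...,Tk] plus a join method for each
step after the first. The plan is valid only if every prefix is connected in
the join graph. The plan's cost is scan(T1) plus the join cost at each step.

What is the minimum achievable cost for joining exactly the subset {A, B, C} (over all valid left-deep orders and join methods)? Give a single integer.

3700

Selinger DP over subsets of {A,B,C}:
  {C}: scan cost=300, card=300
  {A}: scan cost=120, card=120
  {B}: scan cost=80, card=80
  {AC}: card=6000; try (A,hash)→2280, (C,merge)→4080, (A,merge)→4260, (C,hash)→5640, (A,nl_idx)→8400, (C,nl)→36120 …(+1); best=2280 via (A,hash)
  {BC}: card=300; try (B,hash)→1720, (B,nl_idx)→2700, (C,merge)→3720, (B,merge)→3940, (C,hash)→5560, (C,nl)→24080 …(+1); best=1720 via (B,hash)
  {ABC}: card=6000; try (A,hash)→3700, (A,merge)→5680, (B,hash)→9400, (A,nl_idx)→9820, (A,nl)→37720, (B,nl_idx)→50280 …(+2); best=3700 via (A,hash)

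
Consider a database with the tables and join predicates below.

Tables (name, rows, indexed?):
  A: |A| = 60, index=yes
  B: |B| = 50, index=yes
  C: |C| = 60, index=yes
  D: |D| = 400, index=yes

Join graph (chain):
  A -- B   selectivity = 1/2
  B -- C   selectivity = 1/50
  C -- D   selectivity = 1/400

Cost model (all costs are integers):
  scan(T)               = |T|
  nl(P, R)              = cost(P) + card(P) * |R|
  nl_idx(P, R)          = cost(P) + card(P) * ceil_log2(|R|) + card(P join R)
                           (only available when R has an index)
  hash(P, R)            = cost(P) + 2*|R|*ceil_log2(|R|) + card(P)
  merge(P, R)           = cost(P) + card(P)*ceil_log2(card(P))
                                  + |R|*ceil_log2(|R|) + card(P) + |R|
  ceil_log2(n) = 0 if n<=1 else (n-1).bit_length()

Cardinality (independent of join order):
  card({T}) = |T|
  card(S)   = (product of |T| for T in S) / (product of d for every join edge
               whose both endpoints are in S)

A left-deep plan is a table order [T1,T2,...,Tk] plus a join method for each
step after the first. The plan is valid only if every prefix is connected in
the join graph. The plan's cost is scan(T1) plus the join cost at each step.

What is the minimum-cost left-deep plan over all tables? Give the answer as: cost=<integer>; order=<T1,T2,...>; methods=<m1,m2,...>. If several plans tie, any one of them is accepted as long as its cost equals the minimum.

Selinger DP (subsets sized 1..n):
  {A}: scan cost=60, card=60
  {B}: scan cost=50, card=50
  {C}: scan cost=60, card=60
  {D}: scan cost=400, card=400
  {AB}: card=1500; try (B,hash)→720, (A,hash)→820, (A,merge)→820, (B,merge)→830, (A,nl_idx)→1850, (B,nl_idx)→1920 …(+2); best=720 via (B,hash)
  {BC}: card=60; try (C,nl_idx)→410, (B,nl_idx)→480, (B,hash)→720, (C,hash)→820, (C,merge)→820, (B,merge)→830 …(+2); best=410 via (C,nl_idx)
  {CD}: card=60; try (D,nl_idx)→660, (C,hash)→1520, (C,nl_idx)→2860, (D,merge)→4480, (C,merge)→4820, (D,hash)→7320 …(+2); best=660 via (D,nl_idx)
  {ABC}: card=1800; try (A,hash)→1190, (A,merge)→1250, (A,nl_idx)→2570, (C,hash)→2940, (A,nl)→4010, (C,nl_idx)→11520 …(+2); best=1190 via (A,hash)
  {BCD}: card=60; try (D,nl_idx)→1010, (B,nl_idx)→1080, (B,hash)→1320, (B,merge)→1430, (B,nl)→3660, (D,merge)→4830 …(+2); best=1010 via (D,nl_idx)
  {ABCD}: card=1800; try (A,hash)→1790, (A,merge)→1850, (A,nl_idx)→3170, (A,nl)→4610, (D,hash)→10190, (D,nl_idx)→19190 …(+2); best=1790 via (A,hash)

cost=1790; order=B,C,D,A; methods=nl_idx,nl_idx,hash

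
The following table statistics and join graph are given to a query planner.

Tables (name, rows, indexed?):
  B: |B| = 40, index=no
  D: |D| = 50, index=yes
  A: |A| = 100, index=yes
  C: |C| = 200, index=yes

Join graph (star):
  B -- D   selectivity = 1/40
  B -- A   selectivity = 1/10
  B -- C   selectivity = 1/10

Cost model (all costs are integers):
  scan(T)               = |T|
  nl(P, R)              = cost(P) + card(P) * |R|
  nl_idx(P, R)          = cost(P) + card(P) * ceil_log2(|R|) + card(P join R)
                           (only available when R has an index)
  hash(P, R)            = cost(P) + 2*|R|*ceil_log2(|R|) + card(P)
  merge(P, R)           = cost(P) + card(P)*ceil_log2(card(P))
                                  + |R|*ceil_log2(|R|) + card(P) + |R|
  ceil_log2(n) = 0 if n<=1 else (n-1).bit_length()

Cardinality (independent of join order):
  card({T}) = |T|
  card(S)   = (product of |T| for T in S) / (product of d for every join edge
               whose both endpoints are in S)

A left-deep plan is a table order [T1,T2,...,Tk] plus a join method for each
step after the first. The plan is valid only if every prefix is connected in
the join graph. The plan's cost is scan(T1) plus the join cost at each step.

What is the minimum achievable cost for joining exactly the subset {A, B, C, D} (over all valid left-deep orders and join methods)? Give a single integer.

4130

Selinger DP over subsets of {A,B,C,D}:
  {B}: scan cost=40, card=40
  {D}: scan cost=50, card=50
  {A}: scan cost=100, card=100
  {C}: scan cost=200, card=200
  {BD}: card=50; try (D,nl_idx)→330, (B,hash)→580, (D,merge)→670, (D,hash)→680, (B,merge)→680, (D,nl)→2040 …(+1); best=330 via (D,nl_idx)
  {AB}: card=400; try (B,hash)→680, (A,nl_idx)→720, (A,merge)→1120, (B,merge)→1180, (A,hash)→1480, (A,nl)→4040 …(+1); best=680 via (B,hash)
  {BC}: card=800; try (B,hash)→880, (C,nl_idx)→1160, (C,merge)→2120, (B,merge)→2280, (C,hash)→3280, (C,nl)→8040 …(+1); best=880 via (B,hash)
  {ABD}: card=500; try (A,nl_idx)→1180, (A,merge)→1480, (D,hash)→1680, (A,hash)→1780, (D,nl_idx)→3580, (D,merge)→5030 …(+2); best=1180 via (A,nl_idx)
  {BCD}: card=1000; try (C,nl_idx)→1730, (D,hash)→2280, (C,merge)→2480, (C,hash)→3580, (D,nl_idx)→6680, (D,merge)→10030 …(+2); best=1730 via (C,nl_idx)
  {ABC}: card=8000; try (A,hash)→3080, (C,hash)→4280, (C,merge)→6480, (A,merge)→10480, (C,nl_idx)→11880, (A,nl_idx)→14480 …(+2); best=3080 via (A,hash)
  {ABCD}: card=10000; try (A,hash)→4130, (C,hash)→4880, (C,merge)→7980, (D,hash)→11680, (A,merge)→13530, (C,nl_idx)→15180 …(+6); best=4130 via (A,hash)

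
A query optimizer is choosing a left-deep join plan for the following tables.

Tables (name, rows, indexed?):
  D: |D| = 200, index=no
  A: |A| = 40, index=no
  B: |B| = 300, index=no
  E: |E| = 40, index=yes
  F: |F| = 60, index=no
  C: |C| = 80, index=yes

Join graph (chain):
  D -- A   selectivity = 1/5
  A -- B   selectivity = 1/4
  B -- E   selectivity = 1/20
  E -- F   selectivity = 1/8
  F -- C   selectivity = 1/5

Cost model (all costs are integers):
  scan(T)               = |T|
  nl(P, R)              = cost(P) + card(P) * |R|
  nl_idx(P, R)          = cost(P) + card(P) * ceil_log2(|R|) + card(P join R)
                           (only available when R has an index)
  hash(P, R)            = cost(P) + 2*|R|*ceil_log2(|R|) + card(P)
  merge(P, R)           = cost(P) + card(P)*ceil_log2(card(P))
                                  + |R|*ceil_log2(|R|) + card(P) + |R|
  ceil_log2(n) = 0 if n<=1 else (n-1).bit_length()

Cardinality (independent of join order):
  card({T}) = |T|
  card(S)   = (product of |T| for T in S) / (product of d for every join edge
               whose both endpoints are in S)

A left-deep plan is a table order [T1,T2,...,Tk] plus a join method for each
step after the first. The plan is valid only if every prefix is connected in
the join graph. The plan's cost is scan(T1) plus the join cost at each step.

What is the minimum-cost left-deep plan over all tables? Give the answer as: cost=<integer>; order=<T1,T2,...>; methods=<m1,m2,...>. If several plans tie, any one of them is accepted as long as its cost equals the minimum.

cost=776700; order=B,E,F,A,C,D; methods=hash,hash,hash,hash,hash

Selinger DP (subsets sized 1..n):
  {D}: scan cost=200, card=200
  {A}: scan cost=40, card=40
  {B}: scan cost=300, card=300
  {E}: scan cost=40, card=40
  {F}: scan cost=60, card=60
  {C}: scan cost=80, card=80
  {AD}: card=1600; try (A,hash)→880, (D,merge)→2120, (A,merge)→2280, (D,hash)→3280, (D,nl)→8040, (A,nl)→8200; best=880 via (A,hash)
  {AB}: card=3000; try (A,hash)→1080, (B,merge)→3320, (A,merge)→3580, (B,hash)→5480, (B,nl)→12040, (A,nl)→12300; best=1080 via (A,hash)
  {BE}: card=600; try (E,hash)→1080, (E,nl_idx)→2700, (B,merge)→3320, (E,merge)→3580, (B,hash)→5480, (B,nl)→12040 …(+1); best=1080 via (E,hash)
  {EF}: card=300; try (E,hash)→600, (E,nl_idx)→720, (F,merge)→740, (E,merge)→760, (F,hash)→800, (F,nl)→2440 …(+1); best=600 via (E,hash)
  {CF}: card=960; try (F,hash)→880, (C,merge)→1120, (F,merge)→1140, (C,hash)→1240, (C,nl_idx)→1440, (C,nl)→4860 …(+1); best=880 via (F,hash)
  {ABD}: card=120000; try (D,hash)→7280, (B,hash)→7880, (B,merge)→23080, (D,merge)→41880, (B,nl)→480880, (D,nl)→601080; best=7280 via (D,hash)
  {ABE}: card=6000; try (A,hash)→2160, (E,hash)→4560, (A,merge)→7960, (E,nl_idx)→25080, (A,nl)→25080, (E,merge)→40360 …(+1); best=2160 via (A,hash)
  {BEF}: card=4500; try (F,hash)→2400, (B,hash)→6300, (B,merge)→6600, (F,merge)→8100, (F,nl)→37080, (B,nl)→90600; best=2400 via (F,hash)
  {CEF}: card=4800; try (C,hash)→2020, (E,hash)→2320, (C,merge)→4240, (C,nl_idx)→7500, (E,nl_idx)→11440, (E,merge)→11720 …(+2); best=2020 via (C,hash)
  {ABDE}: card=240000; try (D,hash)→11360, (D,merge)→87960, (E,hash)→127760, (E,nl_idx)→967280, (D,nl)→1202160, (E,merge)→2167560 …(+1); best=11360 via (D,hash)
  {ABEF}: card=45000; try (A,hash)→7380, (F,hash)→8880, (A,merge)→65680, (F,merge)→86580, (A,nl)→182400, (F,nl)→362160; best=7380 via (A,hash)
  {BCEF}: card=72000; try (C,hash)→8020, (B,hash)→12220, (C,merge)→66040, (B,merge)→72220, (C,nl_idx)→105900, (C,nl)→362400 …(+1); best=8020 via (C,hash)
  {ABDEF}: card=1800000; try (D,hash)→55580, (F,hash)→252080, (D,merge)→774180, (F,merge)→4571780, (D,nl)→9007380, (F,nl)→14411360; best=55580 via (D,hash)
  {ABCEF}: card=720000; try (C,hash)→53500, (A,hash)→80500, (C,merge)→773020, (C,nl_idx)→1042380, (A,merge)→1304300, (A,nl)→2888020 …(+1); best=53500 via (C,hash)
  {ABCDEF}: card=28800000; try (D,hash)→776700, (C,hash)→1856700, (D,merge)→15175300, (C,merge)→39656220, (C,nl_idx)→41455580, (D,nl)→144053500 …(+1); best=776700 via (D,hash)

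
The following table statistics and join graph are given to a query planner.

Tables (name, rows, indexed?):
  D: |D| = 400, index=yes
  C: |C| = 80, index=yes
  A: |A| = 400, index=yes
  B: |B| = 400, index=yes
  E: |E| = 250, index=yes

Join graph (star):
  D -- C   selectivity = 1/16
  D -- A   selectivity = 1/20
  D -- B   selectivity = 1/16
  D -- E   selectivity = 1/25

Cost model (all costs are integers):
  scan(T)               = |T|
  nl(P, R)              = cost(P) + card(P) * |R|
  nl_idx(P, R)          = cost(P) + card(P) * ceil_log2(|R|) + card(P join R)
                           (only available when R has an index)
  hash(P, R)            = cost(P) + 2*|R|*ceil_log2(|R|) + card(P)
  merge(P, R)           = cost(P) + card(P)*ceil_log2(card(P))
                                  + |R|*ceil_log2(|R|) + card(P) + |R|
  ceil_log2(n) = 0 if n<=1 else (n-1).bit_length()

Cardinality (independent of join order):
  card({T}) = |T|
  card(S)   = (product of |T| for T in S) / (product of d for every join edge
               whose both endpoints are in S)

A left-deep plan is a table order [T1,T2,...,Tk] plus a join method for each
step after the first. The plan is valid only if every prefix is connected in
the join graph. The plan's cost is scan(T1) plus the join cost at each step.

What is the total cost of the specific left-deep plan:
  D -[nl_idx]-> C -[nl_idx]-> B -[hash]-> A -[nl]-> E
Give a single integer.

250130400

step 1: scan D: cost=400, card=400
step 2: join C via nl_idx
    card(P join C) = 400*80/(16) = 2000
    cost = 400 + 400*7 + 2000 = 5200
step 3: join B via nl_idx
    card(P join B) = 2000*400/(16) = 50000
    cost = 5200 + 2000*9 + 50000 = 73200
step 4: join A via hash
    card(P join A) = 50000*400/(20) = 1000000
    cost = 73200 + 2*400*9 + 50000 = 130400
step 5: join E via nl
    card(P join E) = 1000000*250/(25) = 10000000
    cost = 130400 + 1000000*250 = 250130400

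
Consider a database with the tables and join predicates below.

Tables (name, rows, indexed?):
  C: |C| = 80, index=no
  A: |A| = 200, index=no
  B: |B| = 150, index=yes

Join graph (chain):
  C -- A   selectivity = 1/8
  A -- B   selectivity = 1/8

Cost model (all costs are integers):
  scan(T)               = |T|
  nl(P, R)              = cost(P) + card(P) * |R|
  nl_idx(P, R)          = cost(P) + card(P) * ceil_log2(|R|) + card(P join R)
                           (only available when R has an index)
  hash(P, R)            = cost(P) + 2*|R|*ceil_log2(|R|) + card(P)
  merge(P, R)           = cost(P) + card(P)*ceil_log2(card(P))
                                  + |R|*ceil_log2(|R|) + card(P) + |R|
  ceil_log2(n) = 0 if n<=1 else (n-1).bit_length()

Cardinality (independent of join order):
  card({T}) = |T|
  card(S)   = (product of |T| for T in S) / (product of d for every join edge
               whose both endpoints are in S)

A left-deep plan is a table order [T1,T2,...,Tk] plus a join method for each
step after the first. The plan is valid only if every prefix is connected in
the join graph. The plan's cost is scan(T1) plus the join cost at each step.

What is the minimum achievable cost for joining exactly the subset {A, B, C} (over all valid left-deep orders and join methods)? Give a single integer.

5920

Selinger DP over subsets of {A,B,C}:
  {C}: scan cost=80, card=80
  {A}: scan cost=200, card=200
  {B}: scan cost=150, card=150
  {AC}: card=2000; try (C,hash)→1520, (A,merge)→2520, (C,merge)→2640, (A,hash)→3360, (A,nl)→16080, (C,nl)→16200; best=1520 via (C,hash)
  {AB}: card=3750; try (B,hash)→2800, (A,merge)→3300, (B,merge)→3350, (A,hash)→3500, (B,nl_idx)→5550, (A,nl)→30150 …(+1); best=2800 via (B,hash)
  {ABC}: card=37500; try (B,hash)→5920, (C,hash)→7670, (B,merge)→26870, (C,merge)→52190, (B,nl_idx)→55020, (B,nl)→301520 …(+1); best=5920 via (B,hash)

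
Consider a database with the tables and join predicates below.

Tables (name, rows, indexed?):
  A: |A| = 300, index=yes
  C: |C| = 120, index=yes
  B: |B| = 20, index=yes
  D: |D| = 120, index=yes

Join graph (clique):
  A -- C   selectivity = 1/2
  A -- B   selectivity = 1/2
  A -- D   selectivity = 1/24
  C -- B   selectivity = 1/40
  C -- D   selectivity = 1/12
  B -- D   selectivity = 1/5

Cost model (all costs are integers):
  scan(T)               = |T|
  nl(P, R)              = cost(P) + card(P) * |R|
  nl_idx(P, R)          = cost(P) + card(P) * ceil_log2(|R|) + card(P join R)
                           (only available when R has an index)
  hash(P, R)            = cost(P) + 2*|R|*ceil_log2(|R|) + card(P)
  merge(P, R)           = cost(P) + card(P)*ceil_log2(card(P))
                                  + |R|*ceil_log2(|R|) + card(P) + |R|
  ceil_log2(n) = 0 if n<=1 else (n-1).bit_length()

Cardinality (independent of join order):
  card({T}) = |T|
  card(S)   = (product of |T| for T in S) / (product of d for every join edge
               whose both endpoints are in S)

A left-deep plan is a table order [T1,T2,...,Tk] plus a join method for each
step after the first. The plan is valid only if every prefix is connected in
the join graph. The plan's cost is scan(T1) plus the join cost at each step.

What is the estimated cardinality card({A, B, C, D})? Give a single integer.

375

Tables in S: A(300), B(20), C(120), D(120)
Edges inside S: A-C(d=2), A-B(d=2), A-D(d=24), C-B(d=40), C-D(d=12), B-D(d=5)
numerator = 300 * 20 * 120 * 120 = 86400000
denominator = 2 * 2 * 24 * 40 * 12 * 5 = 230400
card(S) = 86400000 / 230400 = 375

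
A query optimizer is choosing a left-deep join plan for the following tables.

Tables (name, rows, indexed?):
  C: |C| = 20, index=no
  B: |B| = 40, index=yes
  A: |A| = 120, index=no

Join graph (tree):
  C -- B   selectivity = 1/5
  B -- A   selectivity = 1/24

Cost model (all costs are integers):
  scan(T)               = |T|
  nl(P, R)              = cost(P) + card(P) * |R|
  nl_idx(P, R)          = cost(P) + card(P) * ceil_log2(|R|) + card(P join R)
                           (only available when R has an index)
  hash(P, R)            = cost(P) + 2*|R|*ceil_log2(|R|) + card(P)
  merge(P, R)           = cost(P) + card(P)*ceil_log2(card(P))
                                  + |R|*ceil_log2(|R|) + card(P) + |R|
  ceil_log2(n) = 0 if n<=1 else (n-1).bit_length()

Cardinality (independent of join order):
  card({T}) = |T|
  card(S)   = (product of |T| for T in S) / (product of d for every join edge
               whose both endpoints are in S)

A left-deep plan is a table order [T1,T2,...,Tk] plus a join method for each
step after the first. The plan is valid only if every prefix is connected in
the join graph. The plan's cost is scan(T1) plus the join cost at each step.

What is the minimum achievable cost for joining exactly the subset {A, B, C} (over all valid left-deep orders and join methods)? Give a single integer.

Selinger DP over subsets of {A,B,C}:
  {C}: scan cost=20, card=20
  {B}: scan cost=40, card=40
  {A}: scan cost=120, card=120
  {BC}: card=160; try (C,hash)→280, (B,nl_idx)→300, (B,merge)→420, (C,merge)→440, (B,hash)→520, (B,nl)→820 …(+1); best=280 via (C,hash)
  {AB}: card=200; try (B,hash)→720, (B,nl_idx)→1040, (A,merge)→1280, (B,merge)→1360, (A,hash)→1760, (A,nl)→4840 …(+1); best=720 via (B,hash)
  {ABC}: card=800; try (C,hash)→1120, (A,hash)→2120, (C,merge)→2640, (A,merge)→2680, (C,nl)→4720, (A,nl)→19480; best=1120 via (C,hash)

1120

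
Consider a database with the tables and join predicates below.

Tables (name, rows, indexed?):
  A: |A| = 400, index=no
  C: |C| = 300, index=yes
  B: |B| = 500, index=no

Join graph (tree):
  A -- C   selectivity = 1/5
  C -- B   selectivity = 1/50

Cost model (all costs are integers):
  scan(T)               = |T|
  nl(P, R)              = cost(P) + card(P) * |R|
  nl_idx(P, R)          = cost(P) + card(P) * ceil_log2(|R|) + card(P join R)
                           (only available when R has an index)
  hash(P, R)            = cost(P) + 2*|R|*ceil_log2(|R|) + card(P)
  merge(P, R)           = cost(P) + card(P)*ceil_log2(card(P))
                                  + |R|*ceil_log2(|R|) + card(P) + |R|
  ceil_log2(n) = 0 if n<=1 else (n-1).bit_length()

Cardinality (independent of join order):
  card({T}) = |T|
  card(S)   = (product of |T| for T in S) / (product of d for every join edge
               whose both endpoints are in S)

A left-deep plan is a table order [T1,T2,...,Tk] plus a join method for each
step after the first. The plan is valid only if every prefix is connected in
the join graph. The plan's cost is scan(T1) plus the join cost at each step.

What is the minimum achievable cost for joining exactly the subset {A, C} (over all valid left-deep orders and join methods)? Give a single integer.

6200

Selinger DP over subsets of {A,C}:
  {A}: scan cost=400, card=400
  {C}: scan cost=300, card=300
  {AC}: card=24000; try (C,hash)→6200, (A,merge)→7300, (C,merge)→7400, (A,hash)→7800, (C,nl_idx)→28000, (A,nl)→120300 …(+1); best=6200 via (C,hash)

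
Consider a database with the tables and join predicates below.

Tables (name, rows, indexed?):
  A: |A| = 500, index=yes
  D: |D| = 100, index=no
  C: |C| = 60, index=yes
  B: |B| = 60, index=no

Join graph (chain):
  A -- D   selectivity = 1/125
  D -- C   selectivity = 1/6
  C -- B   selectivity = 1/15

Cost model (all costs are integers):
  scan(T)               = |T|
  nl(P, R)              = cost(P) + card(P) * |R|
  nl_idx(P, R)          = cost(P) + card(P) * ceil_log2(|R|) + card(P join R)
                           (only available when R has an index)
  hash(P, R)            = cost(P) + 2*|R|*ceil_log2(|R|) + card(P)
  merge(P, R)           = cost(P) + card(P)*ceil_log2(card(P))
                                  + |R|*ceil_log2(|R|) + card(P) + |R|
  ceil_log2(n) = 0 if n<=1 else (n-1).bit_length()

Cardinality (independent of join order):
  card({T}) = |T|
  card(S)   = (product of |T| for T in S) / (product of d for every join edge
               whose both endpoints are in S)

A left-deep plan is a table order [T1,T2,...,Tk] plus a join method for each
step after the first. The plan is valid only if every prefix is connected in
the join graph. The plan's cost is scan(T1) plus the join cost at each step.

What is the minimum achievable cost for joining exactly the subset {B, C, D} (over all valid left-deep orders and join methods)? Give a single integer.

2300

Selinger DP over subsets of {B,C,D}:
  {D}: scan cost=100, card=100
  {C}: scan cost=60, card=60
  {B}: scan cost=60, card=60
  {CD}: card=1000; try (C,hash)→920, (D,merge)→1280, (C,merge)→1320, (D,hash)→1520, (C,nl_idx)→1700, (D,nl)→6060 …(+1); best=920 via (C,hash)
  {BC}: card=240; try (C,nl_idx)→660, (C,hash)→840, (B,hash)→840, (C,merge)→900, (B,merge)→900, (C,nl)→3660 …(+1); best=660 via (C,nl_idx)
  {BCD}: card=4000; try (D,hash)→2300, (B,hash)→2640, (D,merge)→3620, (B,merge)→12340, (D,nl)→24660, (B,nl)→60920; best=2300 via (D,hash)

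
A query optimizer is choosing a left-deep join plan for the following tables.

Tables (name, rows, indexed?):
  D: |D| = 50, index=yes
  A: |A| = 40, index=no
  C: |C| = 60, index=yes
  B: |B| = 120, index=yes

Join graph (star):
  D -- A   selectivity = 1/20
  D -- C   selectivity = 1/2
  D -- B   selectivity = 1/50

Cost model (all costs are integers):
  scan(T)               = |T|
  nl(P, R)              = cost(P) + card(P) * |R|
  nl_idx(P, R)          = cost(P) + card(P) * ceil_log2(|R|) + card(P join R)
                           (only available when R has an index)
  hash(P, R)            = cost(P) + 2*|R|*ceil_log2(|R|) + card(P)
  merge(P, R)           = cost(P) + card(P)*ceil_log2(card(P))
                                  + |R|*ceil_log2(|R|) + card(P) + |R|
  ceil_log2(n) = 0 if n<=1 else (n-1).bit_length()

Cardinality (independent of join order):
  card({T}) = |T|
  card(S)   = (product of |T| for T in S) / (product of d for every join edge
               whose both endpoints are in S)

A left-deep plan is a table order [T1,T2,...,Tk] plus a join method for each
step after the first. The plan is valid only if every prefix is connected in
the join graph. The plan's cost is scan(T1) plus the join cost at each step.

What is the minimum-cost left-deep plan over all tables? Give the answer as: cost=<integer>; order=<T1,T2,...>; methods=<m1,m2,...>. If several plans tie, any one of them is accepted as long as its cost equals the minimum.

cost=2080; order=D,B,A,C; methods=nl_idx,hash,hash

Selinger DP (subsets sized 1..n):
  {D}: scan cost=50, card=50
  {A}: scan cost=40, card=40
  {C}: scan cost=60, card=60
  {B}: scan cost=120, card=120
  {AD}: card=100; try (D,nl_idx)→380, (A,hash)→580, (D,merge)→670, (D,hash)→680, (A,merge)→680, (D,nl)→2040 …(+1); best=380 via (D,nl_idx)
  {CD}: card=1500; try (D,hash)→720, (C,hash)→820, (C,merge)→820, (D,merge)→830, (C,nl_idx)→1850, (D,nl_idx)→1920 …(+2); best=720 via (D,hash)
  {BD}: card=120; try (B,nl_idx)→520, (D,hash)→840, (D,nl_idx)→960, (B,merge)→1360, (D,merge)→1430, (B,hash)→1780 …(+2); best=520 via (B,nl_idx)
  {ACD}: card=3000; try (C,hash)→1200, (C,merge)→1600, (A,hash)→2700, (C,nl_idx)→3980, (C,nl)→6380, (A,merge)→19000 …(+1); best=1200 via (C,hash)
  {ABD}: card=240; try (A,hash)→1120, (B,nl_idx)→1320, (A,merge)→1760, (B,merge)→2140, (B,hash)→2160, (A,nl)→5320 …(+1); best=1120 via (A,hash)
  {BCD}: card=3600; try (C,hash)→1360, (C,merge)→1900, (B,hash)→3900, (C,nl_idx)→4840, (C,nl)→7720, (B,nl_idx)→14820 …(+2); best=1360 via (C,hash)
  {ABCD}: card=7200; try (C,hash)→2080, (C,merge)→3700, (A,hash)→5440, (B,hash)→5880, (C,nl_idx)→9760, (C,nl)→15520 …(+5); best=2080 via (C,hash)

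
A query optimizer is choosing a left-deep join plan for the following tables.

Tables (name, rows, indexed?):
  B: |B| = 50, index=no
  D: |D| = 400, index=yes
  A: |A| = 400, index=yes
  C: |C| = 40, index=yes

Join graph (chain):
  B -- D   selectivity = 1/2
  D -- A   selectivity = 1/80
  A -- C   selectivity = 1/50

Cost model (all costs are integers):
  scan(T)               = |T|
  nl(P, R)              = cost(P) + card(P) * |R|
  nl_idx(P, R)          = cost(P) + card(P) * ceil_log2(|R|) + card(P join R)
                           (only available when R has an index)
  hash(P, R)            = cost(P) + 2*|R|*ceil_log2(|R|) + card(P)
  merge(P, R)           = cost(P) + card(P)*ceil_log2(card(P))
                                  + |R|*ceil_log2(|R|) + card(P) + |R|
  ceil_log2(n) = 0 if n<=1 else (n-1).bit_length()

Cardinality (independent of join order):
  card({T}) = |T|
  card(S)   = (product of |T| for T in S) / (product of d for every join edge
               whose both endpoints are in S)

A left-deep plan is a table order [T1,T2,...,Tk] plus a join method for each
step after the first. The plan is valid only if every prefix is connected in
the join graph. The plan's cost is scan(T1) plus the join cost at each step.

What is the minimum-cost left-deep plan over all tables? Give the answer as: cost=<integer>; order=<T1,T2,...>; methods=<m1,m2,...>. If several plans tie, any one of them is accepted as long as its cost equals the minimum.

cost=7400; order=C,A,D,B; methods=nl_idx,nl_idx,hash

Selinger DP (subsets sized 1..n):
  {B}: scan cost=50, card=50
  {D}: scan cost=400, card=400
  {A}: scan cost=400, card=400
  {C}: scan cost=40, card=40
  {BD}: card=10000; try (B,hash)→1400, (D,merge)→4400, (B,merge)→4750, (D,hash)→7300, (D,nl_idx)→10500, (D,nl)→20050 …(+1); best=1400 via (B,hash)
  {AD}: card=2000; try (D,nl_idx)→6000, (A,nl_idx)→6000, (D,hash)→8000, (A,hash)→8000, (D,merge)→8400, (A,merge)→8400 …(+2); best=6000 via (D,nl_idx)
  {AC}: card=320; try (A,nl_idx)→720, (C,hash)→1280, (C,nl_idx)→3120, (A,merge)→4320, (C,merge)→4680, (A,hash)→7280 …(+2); best=720 via (A,nl_idx)
  {ABD}: card=50000; try (B,hash)→8600, (A,hash)→18600, (B,merge)→30350, (B,nl)→106000, (A,nl_idx)→141400, (A,merge)→155400 …(+1); best=8600 via (B,hash)
  {ACD}: card=1600; try (D,nl_idx)→5200, (D,merge)→7920, (D,hash)→8240, (C,hash)→8480, (C,nl_idx)→19600, (C,merge)→30280 …(+2); best=5200 via (D,nl_idx)
  {ABCD}: card=40000; try (B,hash)→7400, (B,merge)→24750, (C,hash)→59080, (B,nl)→85200, (C,nl_idx)→348600, (C,merge)→858880 …(+1); best=7400 via (B,hash)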